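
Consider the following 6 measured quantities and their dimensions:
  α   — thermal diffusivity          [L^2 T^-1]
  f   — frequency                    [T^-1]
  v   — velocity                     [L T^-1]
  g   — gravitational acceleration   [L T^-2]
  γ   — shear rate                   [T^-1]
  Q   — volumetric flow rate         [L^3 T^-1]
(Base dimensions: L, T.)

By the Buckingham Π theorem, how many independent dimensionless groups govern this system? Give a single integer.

Dimensional matrix (L×T by α×f×v×g×γ×Q):
  L: [ 2  0  1  1  0  3]
  T: [-1 -1 -1 -2 -1 -1]
RREF → pivots at {α,f} ⇒ r = 2
Π count = n − r = 6 − 2 = 4

4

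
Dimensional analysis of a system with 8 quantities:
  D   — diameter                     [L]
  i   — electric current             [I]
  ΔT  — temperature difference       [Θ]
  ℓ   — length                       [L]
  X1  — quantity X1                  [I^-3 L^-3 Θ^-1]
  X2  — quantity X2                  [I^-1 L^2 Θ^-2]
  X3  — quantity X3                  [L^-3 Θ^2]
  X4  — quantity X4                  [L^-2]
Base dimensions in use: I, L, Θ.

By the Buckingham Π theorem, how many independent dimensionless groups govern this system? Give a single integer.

5

Exponent matrix [I,L,Θ] × [D,i,ΔT,ℓ,X1,X2,X3,X4]:
  I: [ 0  1  0  0 -3 -1  0  0]
  L: [ 1  0  0  1 -3  2 -3 -2]
  Θ: [ 0  0  1  0 -1 -2  2  0]
RREF → pivots at {D,i,ΔT} ⇒ r = 3
Π count = n − r = 8 − 3 = 5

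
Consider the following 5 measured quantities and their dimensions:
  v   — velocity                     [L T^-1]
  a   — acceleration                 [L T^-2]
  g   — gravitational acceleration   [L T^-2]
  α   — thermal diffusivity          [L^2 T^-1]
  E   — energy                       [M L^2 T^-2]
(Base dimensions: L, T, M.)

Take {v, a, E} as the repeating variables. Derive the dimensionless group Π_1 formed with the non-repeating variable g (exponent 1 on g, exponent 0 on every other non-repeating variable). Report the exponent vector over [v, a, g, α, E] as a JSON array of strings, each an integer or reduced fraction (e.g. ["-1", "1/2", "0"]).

["0", "-1", "1", "0", "0"]

Exponent matrix [L,T,M] × [v,a,g,α,E]:
  L: [ 1  1  1  2  2]
  T: [-1 -2 -2 -1 -2]
  M: [ 0  0  0  0  1]
Echelon form has 3 nonzero rows (pivots: v,a,E)
Repeat: v,a,E; free: g,α
RREF:
  r0: [   1    0    0    3    0]
  r1: [   0    1    1   -1    0]
  r2: [   0    0    0    0    1]
Fix exponent of g at 1, α at 0; solve each RREF row for its pivot's exponent:
  r0: exp(v) + (0)·1 = 0 ⇒ exp(v) = 0
  r1: exp(a) + (1)·1 = 0 ⇒ exp(a) = -1
  r2: exp(E) + (0)·1 = 0 ⇒ exp(E) = 0
Π_1 = a^-1 · g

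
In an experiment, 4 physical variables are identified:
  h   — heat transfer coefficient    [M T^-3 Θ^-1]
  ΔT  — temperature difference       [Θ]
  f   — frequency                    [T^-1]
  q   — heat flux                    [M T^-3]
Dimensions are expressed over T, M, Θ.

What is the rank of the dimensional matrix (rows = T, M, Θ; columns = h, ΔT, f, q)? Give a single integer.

Write exponents as rows T,M,Θ / cols h,ΔT,f,q:
  T: [-3  0 -1 -3]
  M: [ 1  0  0  1]
  Θ: [-1  1  0  0]
Row reduction gives pivot columns h,ΔT,f; rank = 3

3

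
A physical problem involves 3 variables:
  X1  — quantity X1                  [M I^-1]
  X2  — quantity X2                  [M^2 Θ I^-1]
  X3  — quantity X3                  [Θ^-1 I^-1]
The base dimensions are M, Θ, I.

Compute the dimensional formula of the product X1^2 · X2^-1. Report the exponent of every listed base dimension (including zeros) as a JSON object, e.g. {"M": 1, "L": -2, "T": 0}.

Exponent matrix [M,Θ,I] × [X1,X2,X3]:
  M: [ 1  2  0]
  Θ: [ 0  1 -1]
  I: [-1 -1 -1]
  [M]: (2)·1+(-1)·2 = 0
  [Θ]: (2)·0+(-1)·1 = -1
  [I]: (2)·-1+(-1)·-1 = -1
⇒ Θ^-1 I^-1

{"M": 0, "Θ": -1, "I": -1}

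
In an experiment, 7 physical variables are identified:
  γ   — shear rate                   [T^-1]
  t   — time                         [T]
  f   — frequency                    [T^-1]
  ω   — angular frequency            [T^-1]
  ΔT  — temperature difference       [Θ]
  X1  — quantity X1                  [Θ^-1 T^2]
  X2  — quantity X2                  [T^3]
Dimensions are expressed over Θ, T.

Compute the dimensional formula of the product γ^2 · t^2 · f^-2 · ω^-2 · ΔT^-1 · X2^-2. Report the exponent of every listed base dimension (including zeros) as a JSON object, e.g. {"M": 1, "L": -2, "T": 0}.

{"Θ": -1, "T": -2}

Dimensional matrix (Θ×T by γ×t×f×ω×ΔT×X1×X2):
  Θ: [ 0  0  0  0  1 -1  0]
  T: [-1  1 -1 -1  0  2  3]
  [Θ]: (2)·0+(2)·0+(-2)·0+(-2)·0+(-1)·1+(-2)·0 = -1
  [T]: (2)·-1+(2)·1+(-2)·-1+(-2)·-1+(-1)·0+(-2)·3 = -2
⇒ Θ^-1 T^-2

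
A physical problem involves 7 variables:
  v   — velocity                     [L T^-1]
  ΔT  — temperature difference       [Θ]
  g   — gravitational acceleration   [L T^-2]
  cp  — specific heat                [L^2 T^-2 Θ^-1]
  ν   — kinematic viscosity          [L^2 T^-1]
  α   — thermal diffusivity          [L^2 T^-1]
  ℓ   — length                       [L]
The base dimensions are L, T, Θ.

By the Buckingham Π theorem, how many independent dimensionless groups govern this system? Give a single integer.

4

Exponent matrix [L,T,Θ] × [v,ΔT,g,cp,ν,α,ℓ]:
  L: [ 1  0  1  2  2  2  1]
  T: [-1  0 -2 -2 -1 -1  0]
  Θ: [ 0  1  0 -1  0  0  0]
Row reduction gives pivot columns v,ΔT,g; rank = 3
Π count = n − r = 7 − 3 = 4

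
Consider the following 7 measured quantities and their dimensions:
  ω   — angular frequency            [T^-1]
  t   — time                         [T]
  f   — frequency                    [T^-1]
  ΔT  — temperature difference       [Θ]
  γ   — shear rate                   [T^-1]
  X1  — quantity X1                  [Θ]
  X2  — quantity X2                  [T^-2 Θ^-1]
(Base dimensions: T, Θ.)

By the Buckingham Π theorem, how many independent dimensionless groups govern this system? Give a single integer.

5

Write exponents as rows T,Θ / cols ω,t,f,ΔT,γ,X1,X2:
  T: [-1  1 -1  0 -1  0 -2]
  Θ: [ 0  0  0  1  0  1 -1]
RREF → pivots at {ω,ΔT} ⇒ r = 2
Π count = n − r = 7 − 2 = 5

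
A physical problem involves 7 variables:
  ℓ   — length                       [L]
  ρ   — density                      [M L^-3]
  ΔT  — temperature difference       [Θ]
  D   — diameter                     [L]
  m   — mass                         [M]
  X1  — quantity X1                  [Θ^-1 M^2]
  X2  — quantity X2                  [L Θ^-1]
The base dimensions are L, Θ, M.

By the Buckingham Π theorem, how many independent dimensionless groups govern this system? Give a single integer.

Write exponents as rows L,Θ,M / cols ℓ,ρ,ΔT,D,m,X1,X2:
  L: [ 1 -3  0  1  0  0  1]
  Θ: [ 0  0  1  0  0 -1 -1]
  M: [ 0  1  0  0  1  2  0]
Echelon form has 3 nonzero rows (pivots: ℓ,ρ,ΔT)
7 vars − rank 3 = 4 Π groups

4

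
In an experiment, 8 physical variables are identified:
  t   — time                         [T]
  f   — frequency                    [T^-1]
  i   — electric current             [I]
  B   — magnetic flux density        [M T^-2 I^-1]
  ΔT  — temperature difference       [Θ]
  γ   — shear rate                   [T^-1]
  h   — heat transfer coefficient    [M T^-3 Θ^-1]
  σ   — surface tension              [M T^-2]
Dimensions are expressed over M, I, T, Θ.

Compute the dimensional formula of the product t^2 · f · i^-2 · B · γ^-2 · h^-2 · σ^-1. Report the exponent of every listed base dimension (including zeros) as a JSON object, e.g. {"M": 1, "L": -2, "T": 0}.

{"M": -2, "I": -3, "T": 9, "Θ": 2}

Write exponents as rows M,I,T,Θ / cols t,f,i,B,ΔT,γ,h,σ:
  M: [ 0  0  0  1  0  0  1  1]
  I: [ 0  0  1 -1  0  0  0  0]
  T: [ 1 -1  0 -2  0 -1 -3 -2]
  Θ: [ 0  0  0  0  1  0 -1  0]
  [M]: (2)·0+(1)·0+(-2)·0+(1)·1+(-2)·0+(-2)·1+(-1)·1 = -2
  [I]: (2)·0+(1)·0+(-2)·1+(1)·-1+(-2)·0+(-2)·0+(-1)·0 = -3
  [T]: (2)·1+(1)·-1+(-2)·0+(1)·-2+(-2)·-1+(-2)·-3+(-1)·-2 = 9
  [Θ]: (2)·0+(1)·0+(-2)·0+(1)·0+(-2)·0+(-2)·-1+(-1)·0 = 2
⇒ M^-2 I^-3 T^9 Θ^2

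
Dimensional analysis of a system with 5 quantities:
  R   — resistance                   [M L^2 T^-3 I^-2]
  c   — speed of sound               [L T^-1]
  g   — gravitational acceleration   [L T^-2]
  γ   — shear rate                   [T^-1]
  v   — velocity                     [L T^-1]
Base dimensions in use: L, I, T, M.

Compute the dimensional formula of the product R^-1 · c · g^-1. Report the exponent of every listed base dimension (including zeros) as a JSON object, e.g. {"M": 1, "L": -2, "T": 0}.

Exponent matrix [L,I,T,M] × [R,c,g,γ,v]:
  L: [ 2  1  1  0  1]
  I: [-2  0  0  0  0]
  T: [-3 -1 -2 -1 -1]
  M: [ 1  0  0  0  0]
  [L]: (-1)·2+(1)·1+(-1)·1 = -2
  [I]: (-1)·-2+(1)·0+(-1)·0 = 2
  [T]: (-1)·-3+(1)·-1+(-1)·-2 = 4
  [M]: (-1)·1+(1)·0+(-1)·0 = -1
⇒ L^-2 I^2 T^4 M^-1

{"L": -2, "I": 2, "T": 4, "M": -1}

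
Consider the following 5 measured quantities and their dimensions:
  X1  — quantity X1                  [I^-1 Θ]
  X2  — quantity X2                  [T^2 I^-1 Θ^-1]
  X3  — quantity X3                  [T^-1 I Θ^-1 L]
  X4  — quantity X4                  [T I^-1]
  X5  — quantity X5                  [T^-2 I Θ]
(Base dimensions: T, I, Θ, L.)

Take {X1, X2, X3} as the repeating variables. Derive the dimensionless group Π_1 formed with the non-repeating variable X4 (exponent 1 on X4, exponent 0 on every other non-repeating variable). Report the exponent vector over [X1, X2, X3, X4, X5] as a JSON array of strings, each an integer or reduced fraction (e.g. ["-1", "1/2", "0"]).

Exponent matrix [T,I,Θ,L] × [X1,X2,X3,X4,X5]:
  T: [ 0  2 -1  1 -2]
  I: [-1 -1  1 -1  1]
  Θ: [ 1 -1 -1  0  1]
  L: [ 0  0  1  0  0]
Echelon form has 3 nonzero rows (pivots: X1,X2,X3)
Pivot set = {X1,X2,X3}, free = {X4,X5}
RREF:
  r0: [   1    0    0  1/2    0]
  r1: [   0    1    0  1/2   -1]
  r2: [   0    0    1    0    0]
  r3: [   0    0    0    0    0]
Fix exponent of X4 at 1, X5 at 0; solve each RREF row for its pivot's exponent:
  r0: exp(X1) + (1/2)·1 = 0 ⇒ exp(X1) = -1/2
  r1: exp(X2) + (1/2)·1 = 0 ⇒ exp(X2) = -1/2
  r2: exp(X3) + (0)·1 = 0 ⇒ exp(X3) = 0
Π_1 = X1^(-1/2) · X2^(-1/2) · X4

["-1/2", "-1/2", "0", "1", "0"]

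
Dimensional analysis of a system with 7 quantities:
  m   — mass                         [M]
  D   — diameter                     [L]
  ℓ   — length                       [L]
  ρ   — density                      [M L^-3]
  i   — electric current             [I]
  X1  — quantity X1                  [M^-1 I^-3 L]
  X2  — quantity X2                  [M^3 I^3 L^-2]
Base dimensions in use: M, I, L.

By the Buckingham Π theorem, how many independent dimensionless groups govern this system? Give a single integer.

4

Exponent matrix [M,I,L] × [m,D,ℓ,ρ,i,X1,X2]:
  M: [ 1  0  0  1  0 -1  3]
  I: [ 0  0  0  0  1 -3  3]
  L: [ 0  1  1 -3  0  1 -2]
RREF → pivots at {m,D,i} ⇒ r = 3
7 vars − rank 3 = 4 Π groups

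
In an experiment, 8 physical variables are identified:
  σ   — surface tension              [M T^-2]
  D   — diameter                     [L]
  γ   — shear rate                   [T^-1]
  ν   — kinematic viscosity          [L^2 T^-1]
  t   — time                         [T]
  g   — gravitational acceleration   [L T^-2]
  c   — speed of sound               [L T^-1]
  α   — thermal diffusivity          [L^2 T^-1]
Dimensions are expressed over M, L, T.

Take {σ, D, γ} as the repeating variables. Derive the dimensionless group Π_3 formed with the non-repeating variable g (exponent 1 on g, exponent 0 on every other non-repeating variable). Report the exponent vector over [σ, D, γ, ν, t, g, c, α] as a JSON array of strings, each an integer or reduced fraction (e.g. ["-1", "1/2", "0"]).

Exponent matrix [M,L,T] × [σ,D,γ,ν,t,g,c,α]:
  M: [ 1  0  0  0  0  0  0  0]
  L: [ 0  1  0  2  0  1  1  2]
  T: [-2  0 -1 -1  1 -2 -1 -1]
Echelon form has 3 nonzero rows (pivots: σ,D,γ)
Pivot set = {σ,D,γ}, free = {ν,t,g,c,α}
RREF:
  r0: [   1    0    0    0    0    0    0    0]
  r1: [   0    1    0    2    0    1    1    2]
  r2: [   0    0    1    1   -1    2    1    1]
Fix exponent of g at 1, ν at 0, t at 0, c at 0, α at 0; solve each RREF row for its pivot's exponent:
  r0: exp(σ) + (0)·1 = 0 ⇒ exp(σ) = 0
  r1: exp(D) + (1)·1 = 0 ⇒ exp(D) = -1
  r2: exp(γ) + (2)·1 = 0 ⇒ exp(γ) = -2
Π_3 = D^-1 · γ^-2 · g

["0", "-1", "-2", "0", "0", "1", "0", "0"]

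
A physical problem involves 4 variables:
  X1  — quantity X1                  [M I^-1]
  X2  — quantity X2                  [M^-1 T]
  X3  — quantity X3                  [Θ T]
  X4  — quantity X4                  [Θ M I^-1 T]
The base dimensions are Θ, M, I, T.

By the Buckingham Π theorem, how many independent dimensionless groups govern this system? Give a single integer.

1

Dimensional matrix (Θ×M×I×T by X1×X2×X3×X4):
  Θ: [ 0  0  1  1]
  M: [ 1 -1  0  1]
  I: [-1  0  0 -1]
  T: [ 0  1  1  1]
Row reduction gives pivot columns X1,X2,X3; rank = 3
Π count = n − r = 4 − 3 = 1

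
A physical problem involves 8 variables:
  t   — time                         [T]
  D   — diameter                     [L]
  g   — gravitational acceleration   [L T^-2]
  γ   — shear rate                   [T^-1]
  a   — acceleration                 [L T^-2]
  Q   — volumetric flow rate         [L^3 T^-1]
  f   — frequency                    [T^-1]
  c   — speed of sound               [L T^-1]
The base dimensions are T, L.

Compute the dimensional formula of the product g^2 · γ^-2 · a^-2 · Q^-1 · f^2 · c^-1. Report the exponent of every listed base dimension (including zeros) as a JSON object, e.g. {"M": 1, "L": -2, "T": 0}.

{"T": 2, "L": -4}

Exponent matrix [T,L] × [t,D,g,γ,a,Q,f,c]:
  T: [ 1  0 -2 -1 -2 -1 -1 -1]
  L: [ 0  1  1  0  1  3  0  1]
  [T]: (2)·-2+(-2)·-1+(-2)·-2+(-1)·-1+(2)·-1+(-1)·-1 = 2
  [L]: (2)·1+(-2)·0+(-2)·1+(-1)·3+(2)·0+(-1)·1 = -4
⇒ T^2 L^-4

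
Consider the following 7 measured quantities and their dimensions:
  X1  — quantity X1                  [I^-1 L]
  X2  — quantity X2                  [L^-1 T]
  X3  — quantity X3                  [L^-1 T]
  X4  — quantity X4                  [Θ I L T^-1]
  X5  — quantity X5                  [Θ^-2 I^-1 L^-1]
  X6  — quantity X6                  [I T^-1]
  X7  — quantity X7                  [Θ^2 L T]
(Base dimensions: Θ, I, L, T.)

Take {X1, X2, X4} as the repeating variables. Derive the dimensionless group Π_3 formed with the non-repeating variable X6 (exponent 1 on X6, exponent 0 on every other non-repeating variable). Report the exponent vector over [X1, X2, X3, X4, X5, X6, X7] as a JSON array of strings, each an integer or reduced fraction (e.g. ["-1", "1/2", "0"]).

Write exponents as rows Θ,I,L,T / cols X1,X2,X3,X4,X5,X6,X7:
  Θ: [ 0  0  0  1 -2  0  2]
  I: [-1  0  0  1 -1  1  0]
  L: [ 1 -1 -1  1 -1  0  1]
  T: [ 0  1  1 -1  0 -1  1]
Row reduction gives pivot columns X1,X2,X4; rank = 3
Pivot set = {X1,X2,X4}, free = {X3,X5,X6,X7}
RREF:
  r0: [   1    0    0    0   -1   -1    2]
  r1: [   0    1    1    0   -2   -1    3]
  r2: [   0    0    0    1   -2    0    2]
  r3: [   0    0    0    0    0    0    0]
Fix exponent of X6 at 1, X3 at 0, X5 at 0, X7 at 0; solve each RREF row for its pivot's exponent:
  r0: exp(X1) + (-1)·1 = 0 ⇒ exp(X1) = 1
  r1: exp(X2) + (-1)·1 = 0 ⇒ exp(X2) = 1
  r2: exp(X4) + (0)·1 = 0 ⇒ exp(X4) = 0
Π_3 = X1 · X2 · X6

["1", "1", "0", "0", "0", "1", "0"]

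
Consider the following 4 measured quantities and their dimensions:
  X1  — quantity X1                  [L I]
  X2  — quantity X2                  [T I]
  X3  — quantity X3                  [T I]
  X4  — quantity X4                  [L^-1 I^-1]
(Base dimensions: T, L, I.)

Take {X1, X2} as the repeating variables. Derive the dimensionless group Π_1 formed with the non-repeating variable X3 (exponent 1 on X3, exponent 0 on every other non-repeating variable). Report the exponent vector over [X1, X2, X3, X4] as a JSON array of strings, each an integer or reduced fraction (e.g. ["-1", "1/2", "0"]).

["0", "-1", "1", "0"]

Write exponents as rows T,L,I / cols X1,X2,X3,X4:
  T: [ 0  1  1  0]
  L: [ 1  0  0 -1]
  I: [ 1  1  1 -1]
Row reduction gives pivot columns X1,X2; rank = 2
Repeat: X1,X2; free: X3,X4
RREF:
  r0: [   1    0    0   -1]
  r1: [   0    1    1    0]
  r2: [   0    0    0    0]
Fix exponent of X3 at 1, X4 at 0; solve each RREF row for its pivot's exponent:
  r0: exp(X1) + (0)·1 = 0 ⇒ exp(X1) = 0
  r1: exp(X2) + (1)·1 = 0 ⇒ exp(X2) = -1
Π_1 = X2^-1 · X3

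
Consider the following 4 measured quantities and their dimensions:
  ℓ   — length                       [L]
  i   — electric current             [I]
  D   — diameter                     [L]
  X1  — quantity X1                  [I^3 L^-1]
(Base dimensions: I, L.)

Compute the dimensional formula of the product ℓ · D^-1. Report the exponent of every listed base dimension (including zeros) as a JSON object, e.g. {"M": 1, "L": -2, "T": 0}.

{"I": 0, "L": 0}

Exponent matrix [I,L] × [ℓ,i,D,X1]:
  I: [ 0  1  0  3]
  L: [ 1  0  1 -1]
  [I]: (1)·0+(-1)·0 = 0
  [L]: (1)·1+(-1)·1 = 0
⇒ 1 (dimensionless)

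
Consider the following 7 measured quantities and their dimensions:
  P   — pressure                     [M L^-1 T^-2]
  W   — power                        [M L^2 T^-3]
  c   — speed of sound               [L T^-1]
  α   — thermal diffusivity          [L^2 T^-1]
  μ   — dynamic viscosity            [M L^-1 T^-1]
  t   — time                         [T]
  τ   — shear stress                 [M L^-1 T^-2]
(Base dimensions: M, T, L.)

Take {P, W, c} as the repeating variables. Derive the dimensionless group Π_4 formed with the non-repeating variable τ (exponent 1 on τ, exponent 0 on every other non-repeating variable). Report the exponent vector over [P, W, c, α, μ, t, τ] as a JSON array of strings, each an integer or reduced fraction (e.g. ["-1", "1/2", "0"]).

Exponent matrix [M,T,L] × [P,W,c,α,μ,t,τ]:
  M: [ 1  1  0  0  1  0  1]
  T: [-2 -3 -1 -1 -1  1 -2]
  L: [-1  2  1  2 -1  0 -1]
Echelon form has 3 nonzero rows (pivots: P,W,c)
Repeat: P,W,c; free: α,μ,t,τ
RREF:
  r0: [   1    0    0 -1/2  1/2 -1/2    1]
  r1: [   0    1    0  1/2  1/2  1/2    0]
  r2: [   0    0    1  1/2 -3/2 -3/2    0]
Fix exponent of τ at 1, α at 0, μ at 0, t at 0; solve each RREF row for its pivot's exponent:
  r0: exp(P) + (1)·1 = 0 ⇒ exp(P) = -1
  r1: exp(W) + (0)·1 = 0 ⇒ exp(W) = 0
  r2: exp(c) + (0)·1 = 0 ⇒ exp(c) = 0
Π_4 = P^-1 · τ

["-1", "0", "0", "0", "0", "0", "1"]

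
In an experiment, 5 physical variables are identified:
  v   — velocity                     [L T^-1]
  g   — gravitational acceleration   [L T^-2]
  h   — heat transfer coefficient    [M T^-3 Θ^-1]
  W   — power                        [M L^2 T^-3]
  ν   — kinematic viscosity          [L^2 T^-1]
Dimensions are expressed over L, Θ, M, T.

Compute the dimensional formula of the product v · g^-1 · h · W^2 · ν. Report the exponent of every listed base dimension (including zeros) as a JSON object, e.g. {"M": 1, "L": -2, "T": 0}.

{"L": 6, "Θ": -1, "M": 3, "T": -9}

Dimensional matrix (L×Θ×M×T by v×g×h×W×ν):
  L: [ 1  1  0  2  2]
  Θ: [ 0  0 -1  0  0]
  M: [ 0  0  1  1  0]
  T: [-1 -2 -3 -3 -1]
  [L]: (1)·1+(-1)·1+(1)·0+(2)·2+(1)·2 = 6
  [Θ]: (1)·0+(-1)·0+(1)·-1+(2)·0+(1)·0 = -1
  [M]: (1)·0+(-1)·0+(1)·1+(2)·1+(1)·0 = 3
  [T]: (1)·-1+(-1)·-2+(1)·-3+(2)·-3+(1)·-1 = -9
⇒ L^6 Θ^-1 M^3 T^-9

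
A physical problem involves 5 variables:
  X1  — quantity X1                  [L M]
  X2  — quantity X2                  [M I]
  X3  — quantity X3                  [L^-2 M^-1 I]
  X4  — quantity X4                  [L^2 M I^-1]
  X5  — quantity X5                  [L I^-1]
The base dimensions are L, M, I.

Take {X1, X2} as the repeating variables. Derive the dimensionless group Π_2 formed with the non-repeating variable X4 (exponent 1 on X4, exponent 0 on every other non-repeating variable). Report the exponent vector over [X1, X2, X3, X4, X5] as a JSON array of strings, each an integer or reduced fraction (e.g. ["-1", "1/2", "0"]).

Write exponents as rows L,M,I / cols X1,X2,X3,X4,X5:
  L: [ 1  0 -2  2  1]
  M: [ 1  1 -1  1  0]
  I: [ 0  1  1 -1 -1]
Echelon form has 2 nonzero rows (pivots: X1,X2)
Pivot set = {X1,X2}, free = {X3,X4,X5}
RREF:
  r0: [   1    0   -2    2    1]
  r1: [   0    1    1   -1   -1]
  r2: [   0    0    0    0    0]
Fix exponent of X4 at 1, X3 at 0, X5 at 0; solve each RREF row for its pivot's exponent:
  r0: exp(X1) + (2)·1 = 0 ⇒ exp(X1) = -2
  r1: exp(X2) + (-1)·1 = 0 ⇒ exp(X2) = 1
Π_2 = X1^-2 · X2 · X4

["-2", "1", "0", "1", "0"]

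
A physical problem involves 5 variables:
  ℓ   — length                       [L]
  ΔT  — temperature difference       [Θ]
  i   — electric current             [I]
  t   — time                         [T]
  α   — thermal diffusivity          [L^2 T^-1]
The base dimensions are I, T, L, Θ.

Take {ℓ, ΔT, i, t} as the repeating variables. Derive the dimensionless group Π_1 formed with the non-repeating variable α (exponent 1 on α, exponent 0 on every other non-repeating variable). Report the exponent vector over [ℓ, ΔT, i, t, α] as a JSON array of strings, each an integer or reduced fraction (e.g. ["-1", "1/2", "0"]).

["-2", "0", "0", "1", "1"]

Dimensional matrix (I×T×L×Θ by ℓ×ΔT×i×t×α):
  I: [ 0  0  1  0  0]
  T: [ 0  0  0  1 -1]
  L: [ 1  0  0  0  2]
  Θ: [ 0  1  0  0  0]
RREF → pivots at {ℓ,ΔT,i,t} ⇒ r = 4
Repeat: ℓ,ΔT,i,t; free: α
RREF:
  r0: [   1    0    0    0    2]
  r1: [   0    1    0    0    0]
  r2: [   0    0    1    0    0]
  r3: [   0    0    0    1   -1]
Fix exponent of α at 1; solve each RREF row for its pivot's exponent:
  r0: exp(ℓ) + (2)·1 = 0 ⇒ exp(ℓ) = -2
  r1: exp(ΔT) + (0)·1 = 0 ⇒ exp(ΔT) = 0
  r2: exp(i) + (0)·1 = 0 ⇒ exp(i) = 0
  r3: exp(t) + (-1)·1 = 0 ⇒ exp(t) = 1
Π_1 = ℓ^-2 · t · α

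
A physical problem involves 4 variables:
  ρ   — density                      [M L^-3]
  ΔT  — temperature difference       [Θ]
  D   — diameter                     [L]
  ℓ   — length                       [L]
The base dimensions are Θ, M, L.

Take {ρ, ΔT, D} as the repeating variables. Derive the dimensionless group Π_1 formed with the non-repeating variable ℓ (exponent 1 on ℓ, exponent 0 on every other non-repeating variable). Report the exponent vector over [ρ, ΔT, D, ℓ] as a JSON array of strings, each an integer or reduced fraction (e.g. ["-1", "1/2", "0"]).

["0", "0", "-1", "1"]

Write exponents as rows Θ,M,L / cols ρ,ΔT,D,ℓ:
  Θ: [ 0  1  0  0]
  M: [ 1  0  0  0]
  L: [-3  0  1  1]
Echelon form has 3 nonzero rows (pivots: ρ,ΔT,D)
Pivot set = {ρ,ΔT,D}, free = {ℓ}
RREF:
  r0: [   1    0    0    0]
  r1: [   0    1    0    0]
  r2: [   0    0    1    1]
Fix exponent of ℓ at 1; solve each RREF row for its pivot's exponent:
  r0: exp(ρ) + (0)·1 = 0 ⇒ exp(ρ) = 0
  r1: exp(ΔT) + (0)·1 = 0 ⇒ exp(ΔT) = 0
  r2: exp(D) + (1)·1 = 0 ⇒ exp(D) = -1
Π_1 = D^-1 · ℓ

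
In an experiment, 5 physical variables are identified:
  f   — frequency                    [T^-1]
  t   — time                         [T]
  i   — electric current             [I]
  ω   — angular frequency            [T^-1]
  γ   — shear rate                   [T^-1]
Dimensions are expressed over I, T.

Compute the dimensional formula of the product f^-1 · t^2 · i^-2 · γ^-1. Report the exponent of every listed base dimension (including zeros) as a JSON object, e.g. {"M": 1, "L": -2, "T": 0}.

{"I": -2, "T": 4}

Dimensional matrix (I×T by f×t×i×ω×γ):
  I: [ 0  0  1  0  0]
  T: [-1  1  0 -1 -1]
  [I]: (-1)·0+(2)·0+(-2)·1+(-1)·0 = -2
  [T]: (-1)·-1+(2)·1+(-2)·0+(-1)·-1 = 4
⇒ I^-2 T^4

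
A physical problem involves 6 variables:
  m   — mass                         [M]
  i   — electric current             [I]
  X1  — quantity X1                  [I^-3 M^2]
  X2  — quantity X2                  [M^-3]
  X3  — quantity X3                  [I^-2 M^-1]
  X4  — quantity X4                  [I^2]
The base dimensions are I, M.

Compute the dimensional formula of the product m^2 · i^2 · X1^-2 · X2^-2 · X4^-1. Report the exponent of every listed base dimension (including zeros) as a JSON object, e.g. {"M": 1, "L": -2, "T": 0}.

Exponent matrix [I,M] × [m,i,X1,X2,X3,X4]:
  I: [ 0  1 -3  0 -2  2]
  M: [ 1  0  2 -3 -1  0]
  [I]: (2)·0+(2)·1+(-2)·-3+(-2)·0+(-1)·2 = 6
  [M]: (2)·1+(2)·0+(-2)·2+(-2)·-3+(-1)·0 = 4
⇒ I^6 M^4

{"I": 6, "M": 4}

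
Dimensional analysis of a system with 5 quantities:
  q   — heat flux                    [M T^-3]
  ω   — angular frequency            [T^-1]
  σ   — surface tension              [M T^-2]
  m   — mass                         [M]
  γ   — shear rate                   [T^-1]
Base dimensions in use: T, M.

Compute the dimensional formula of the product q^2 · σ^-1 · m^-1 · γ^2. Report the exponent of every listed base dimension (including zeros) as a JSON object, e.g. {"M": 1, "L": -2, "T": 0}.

Write exponents as rows T,M / cols q,ω,σ,m,γ:
  T: [-3 -1 -2  0 -1]
  M: [ 1  0  1  1  0]
  [T]: (2)·-3+(-1)·-2+(-1)·0+(2)·-1 = -6
  [M]: (2)·1+(-1)·1+(-1)·1+(2)·0 = 0
⇒ T^-6

{"T": -6, "M": 0}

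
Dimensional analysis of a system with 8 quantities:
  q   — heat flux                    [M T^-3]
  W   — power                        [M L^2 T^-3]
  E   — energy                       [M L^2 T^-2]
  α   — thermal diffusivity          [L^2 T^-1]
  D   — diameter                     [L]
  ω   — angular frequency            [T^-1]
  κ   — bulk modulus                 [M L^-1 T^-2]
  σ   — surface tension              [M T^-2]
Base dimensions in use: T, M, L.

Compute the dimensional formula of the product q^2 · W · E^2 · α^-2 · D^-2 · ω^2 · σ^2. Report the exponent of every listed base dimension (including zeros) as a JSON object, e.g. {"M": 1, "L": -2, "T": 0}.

{"T": -17, "M": 7, "L": 0}

Write exponents as rows T,M,L / cols q,W,E,α,D,ω,κ,σ:
  T: [-3 -3 -2 -1  0 -1 -2 -2]
  M: [ 1  1  1  0  0  0  1  1]
  L: [ 0  2  2  2  1  0 -1  0]
  [T]: (2)·-3+(1)·-3+(2)·-2+(-2)·-1+(-2)·0+(2)·-1+(2)·-2 = -17
  [M]: (2)·1+(1)·1+(2)·1+(-2)·0+(-2)·0+(2)·0+(2)·1 = 7
  [L]: (2)·0+(1)·2+(2)·2+(-2)·2+(-2)·1+(2)·0+(2)·0 = 0
⇒ T^-17 M^7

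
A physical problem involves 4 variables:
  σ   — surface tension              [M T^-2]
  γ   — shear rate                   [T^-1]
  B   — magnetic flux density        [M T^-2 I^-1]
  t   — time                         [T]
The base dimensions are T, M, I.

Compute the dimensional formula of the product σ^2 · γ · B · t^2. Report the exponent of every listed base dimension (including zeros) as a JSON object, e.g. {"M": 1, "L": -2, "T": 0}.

Dimensional matrix (T×M×I by σ×γ×B×t):
  T: [-2 -1 -2  1]
  M: [ 1  0  1  0]
  I: [ 0  0 -1  0]
  [T]: (2)·-2+(1)·-1+(1)·-2+(2)·1 = -5
  [M]: (2)·1+(1)·0+(1)·1+(2)·0 = 3
  [I]: (2)·0+(1)·0+(1)·-1+(2)·0 = -1
⇒ T^-5 M^3 I^-1

{"T": -5, "M": 3, "I": -1}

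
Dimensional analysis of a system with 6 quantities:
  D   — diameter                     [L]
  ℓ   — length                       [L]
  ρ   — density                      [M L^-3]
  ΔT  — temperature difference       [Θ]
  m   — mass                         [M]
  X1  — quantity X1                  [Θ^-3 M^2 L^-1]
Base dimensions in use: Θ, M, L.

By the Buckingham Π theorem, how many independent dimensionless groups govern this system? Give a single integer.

3

Dimensional matrix (Θ×M×L by D×ℓ×ρ×ΔT×m×X1):
  Θ: [ 0  0  0  1  0 -3]
  M: [ 0  0  1  0  1  2]
  L: [ 1  1 -3  0  0 -1]
Row reduction gives pivot columns D,ρ,ΔT; rank = 3
Π count = n − r = 6 − 3 = 3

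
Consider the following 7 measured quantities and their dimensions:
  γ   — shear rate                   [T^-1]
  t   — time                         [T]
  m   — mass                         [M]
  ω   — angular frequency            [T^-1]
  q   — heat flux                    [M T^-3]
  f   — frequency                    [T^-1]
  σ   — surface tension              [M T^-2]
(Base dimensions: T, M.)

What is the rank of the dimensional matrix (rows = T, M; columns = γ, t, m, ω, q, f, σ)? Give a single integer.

Write exponents as rows T,M / cols γ,t,m,ω,q,f,σ:
  T: [-1  1  0 -1 -3 -1 -2]
  M: [ 0  0  1  0  1  0  1]
Echelon form has 2 nonzero rows (pivots: γ,m)

2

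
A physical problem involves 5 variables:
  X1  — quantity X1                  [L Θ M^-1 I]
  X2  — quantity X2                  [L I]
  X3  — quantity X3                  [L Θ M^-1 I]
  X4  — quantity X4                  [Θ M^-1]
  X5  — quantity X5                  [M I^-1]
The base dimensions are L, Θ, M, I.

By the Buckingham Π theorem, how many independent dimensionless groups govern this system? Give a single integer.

2

Write exponents as rows L,Θ,M,I / cols X1,X2,X3,X4,X5:
  L: [ 1  1  1  0  0]
  Θ: [ 1  0  1  1  0]
  M: [-1  0 -1 -1  1]
  I: [ 1  1  1  0 -1]
RREF → pivots at {X1,X2,X5} ⇒ r = 3
n=5, r=3 ⇒ 2 dimensionless groups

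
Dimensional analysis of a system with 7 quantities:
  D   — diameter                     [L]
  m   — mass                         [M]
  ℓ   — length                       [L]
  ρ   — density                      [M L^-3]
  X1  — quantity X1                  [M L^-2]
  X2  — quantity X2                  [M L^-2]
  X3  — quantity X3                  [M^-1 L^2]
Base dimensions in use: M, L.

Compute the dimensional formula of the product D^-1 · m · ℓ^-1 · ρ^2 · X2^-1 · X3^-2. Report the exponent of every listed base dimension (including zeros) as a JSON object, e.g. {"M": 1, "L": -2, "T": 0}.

Write exponents as rows M,L / cols D,m,ℓ,ρ,X1,X2,X3:
  M: [ 0  1  0  1  1  1 -1]
  L: [ 1  0  1 -3 -2 -2  2]
  [M]: (-1)·0+(1)·1+(-1)·0+(2)·1+(-1)·1+(-2)·-1 = 4
  [L]: (-1)·1+(1)·0+(-1)·1+(2)·-3+(-1)·-2+(-2)·2 = -10
⇒ M^4 L^-10

{"M": 4, "L": -10}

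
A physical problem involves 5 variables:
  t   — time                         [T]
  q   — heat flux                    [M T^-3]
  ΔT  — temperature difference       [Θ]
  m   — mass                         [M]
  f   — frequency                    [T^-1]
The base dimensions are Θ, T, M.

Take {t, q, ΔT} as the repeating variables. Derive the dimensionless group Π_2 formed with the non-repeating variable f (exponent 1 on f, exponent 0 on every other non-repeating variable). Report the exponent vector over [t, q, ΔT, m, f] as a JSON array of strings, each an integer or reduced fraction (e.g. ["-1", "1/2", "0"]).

Write exponents as rows Θ,T,M / cols t,q,ΔT,m,f:
  Θ: [ 0  0  1  0  0]
  T: [ 1 -3  0  0 -1]
  M: [ 0  1  0  1  0]
Row reduction gives pivot columns t,q,ΔT; rank = 3
Repeat: t,q,ΔT; free: m,f
RREF:
  r0: [   1    0    0    3   -1]
  r1: [   0    1    0    1    0]
  r2: [   0    0    1    0    0]
Fix exponent of f at 1, m at 0; solve each RREF row for its pivot's exponent:
  r0: exp(t) + (-1)·1 = 0 ⇒ exp(t) = 1
  r1: exp(q) + (0)·1 = 0 ⇒ exp(q) = 0
  r2: exp(ΔT) + (0)·1 = 0 ⇒ exp(ΔT) = 0
Π_2 = t · f

["1", "0", "0", "0", "1"]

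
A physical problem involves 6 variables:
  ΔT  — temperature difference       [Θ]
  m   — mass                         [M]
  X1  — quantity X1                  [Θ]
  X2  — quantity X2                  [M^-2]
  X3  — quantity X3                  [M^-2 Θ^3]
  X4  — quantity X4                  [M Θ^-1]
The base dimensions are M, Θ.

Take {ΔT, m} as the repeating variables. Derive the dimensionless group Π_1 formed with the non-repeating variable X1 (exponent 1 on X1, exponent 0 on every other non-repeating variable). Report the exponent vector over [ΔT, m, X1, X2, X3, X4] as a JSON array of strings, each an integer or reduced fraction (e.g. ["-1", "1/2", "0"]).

Exponent matrix [M,Θ] × [ΔT,m,X1,X2,X3,X4]:
  M: [ 0  1  0 -2 -2  1]
  Θ: [ 1  0  1  0  3 -1]
Row reduction gives pivot columns ΔT,m; rank = 2
Repeat: ΔT,m; free: X1,X2,X3,X4
RREF:
  r0: [   1    0    1    0    3   -1]
  r1: [   0    1    0   -2   -2    1]
Fix exponent of X1 at 1, X2 at 0, X3 at 0, X4 at 0; solve each RREF row for its pivot's exponent:
  r0: exp(ΔT) + (1)·1 = 0 ⇒ exp(ΔT) = -1
  r1: exp(m) + (0)·1 = 0 ⇒ exp(m) = 0
Π_1 = ΔT^-1 · X1

["-1", "0", "1", "0", "0", "0"]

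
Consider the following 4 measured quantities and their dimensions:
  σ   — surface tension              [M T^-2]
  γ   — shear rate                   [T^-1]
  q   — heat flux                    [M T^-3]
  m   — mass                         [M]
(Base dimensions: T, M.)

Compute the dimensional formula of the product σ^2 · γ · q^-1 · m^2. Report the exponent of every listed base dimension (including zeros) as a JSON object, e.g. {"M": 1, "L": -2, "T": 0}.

Exponent matrix [T,M] × [σ,γ,q,m]:
  T: [-2 -1 -3  0]
  M: [ 1  0  1  1]
  [T]: (2)·-2+(1)·-1+(-1)·-3+(2)·0 = -2
  [M]: (2)·1+(1)·0+(-1)·1+(2)·1 = 3
⇒ T^-2 M^3

{"T": -2, "M": 3}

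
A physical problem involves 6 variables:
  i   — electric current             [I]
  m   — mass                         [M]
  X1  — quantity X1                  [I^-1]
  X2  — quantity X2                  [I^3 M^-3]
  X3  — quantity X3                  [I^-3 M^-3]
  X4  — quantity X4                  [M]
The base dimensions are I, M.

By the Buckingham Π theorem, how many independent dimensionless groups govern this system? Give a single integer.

4

Write exponents as rows I,M / cols i,m,X1,X2,X3,X4:
  I: [ 1  0 -1  3 -3  0]
  M: [ 0  1  0 -3 -3  1]
Row reduction gives pivot columns i,m; rank = 2
n=6, r=2 ⇒ 4 dimensionless groups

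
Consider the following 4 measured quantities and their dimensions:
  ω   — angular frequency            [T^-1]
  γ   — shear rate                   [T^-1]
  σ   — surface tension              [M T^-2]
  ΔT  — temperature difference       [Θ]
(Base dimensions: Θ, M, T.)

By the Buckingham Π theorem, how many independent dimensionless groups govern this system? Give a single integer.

1

Write exponents as rows Θ,M,T / cols ω,γ,σ,ΔT:
  Θ: [ 0  0  0  1]
  M: [ 0  0  1  0]
  T: [-1 -1 -2  0]
Row reduction gives pivot columns ω,σ,ΔT; rank = 3
n=4, r=3 ⇒ 1 dimensionless group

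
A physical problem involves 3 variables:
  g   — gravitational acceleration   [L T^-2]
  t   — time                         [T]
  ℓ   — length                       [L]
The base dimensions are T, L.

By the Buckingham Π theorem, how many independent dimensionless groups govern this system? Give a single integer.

1

Exponent matrix [T,L] × [g,t,ℓ]:
  T: [-2  1  0]
  L: [ 1  0  1]
Echelon form has 2 nonzero rows (pivots: g,t)
3 vars − rank 2 = 1 Π group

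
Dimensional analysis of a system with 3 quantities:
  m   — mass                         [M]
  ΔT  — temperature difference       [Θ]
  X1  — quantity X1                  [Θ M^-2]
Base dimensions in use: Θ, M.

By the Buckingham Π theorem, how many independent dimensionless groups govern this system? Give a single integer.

1

Exponent matrix [Θ,M] × [m,ΔT,X1]:
  Θ: [ 0  1  1]
  M: [ 1  0 -2]
RREF → pivots at {m,ΔT} ⇒ r = 2
Π count = n − r = 3 − 2 = 1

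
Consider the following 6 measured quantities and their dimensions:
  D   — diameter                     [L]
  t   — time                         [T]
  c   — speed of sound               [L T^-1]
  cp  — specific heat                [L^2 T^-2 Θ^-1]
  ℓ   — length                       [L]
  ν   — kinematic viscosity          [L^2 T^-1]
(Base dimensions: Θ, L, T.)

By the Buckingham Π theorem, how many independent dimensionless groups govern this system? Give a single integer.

3

Dimensional matrix (Θ×L×T by D×t×c×cp×ℓ×ν):
  Θ: [ 0  0  0 -1  0  0]
  L: [ 1  0  1  2  1  2]
  T: [ 0  1 -1 -2  0 -1]
RREF → pivots at {D,t,cp} ⇒ r = 3
6 vars − rank 3 = 3 Π groups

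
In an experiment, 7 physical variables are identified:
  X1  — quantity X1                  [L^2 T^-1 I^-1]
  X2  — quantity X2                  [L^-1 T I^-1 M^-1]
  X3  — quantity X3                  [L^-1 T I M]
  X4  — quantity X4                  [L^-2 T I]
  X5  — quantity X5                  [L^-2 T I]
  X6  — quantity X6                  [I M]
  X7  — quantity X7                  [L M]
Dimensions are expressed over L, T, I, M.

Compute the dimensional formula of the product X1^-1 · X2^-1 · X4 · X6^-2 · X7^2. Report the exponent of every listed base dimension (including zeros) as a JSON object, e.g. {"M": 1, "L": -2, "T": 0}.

{"L": -1, "T": 1, "I": 1, "M": 1}

Dimensional matrix (L×T×I×M by X1×X2×X3×X4×X5×X6×X7):
  L: [ 2 -1 -1 -2 -2  0  1]
  T: [-1  1  1  1  1  0  0]
  I: [-1 -1  1  1  1  1  0]
  M: [ 0 -1  1  0  0  1  1]
  [L]: (-1)·2+(-1)·-1+(1)·-2+(-2)·0+(2)·1 = -1
  [T]: (-1)·-1+(-1)·1+(1)·1+(-2)·0+(2)·0 = 1
  [I]: (-1)·-1+(-1)·-1+(1)·1+(-2)·1+(2)·0 = 1
  [M]: (-1)·0+(-1)·-1+(1)·0+(-2)·1+(2)·1 = 1
⇒ L^-1 T I M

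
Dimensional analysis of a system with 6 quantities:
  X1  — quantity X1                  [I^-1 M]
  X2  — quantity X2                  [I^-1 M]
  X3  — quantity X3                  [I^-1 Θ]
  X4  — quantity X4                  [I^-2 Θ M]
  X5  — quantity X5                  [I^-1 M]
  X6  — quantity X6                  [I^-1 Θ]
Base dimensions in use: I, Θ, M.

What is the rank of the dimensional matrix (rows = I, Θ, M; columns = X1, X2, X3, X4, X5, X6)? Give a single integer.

Dimensional matrix (I×Θ×M by X1×X2×X3×X4×X5×X6):
  I: [-1 -1 -1 -2 -1 -1]
  Θ: [ 0  0  1  1  0  1]
  M: [ 1  1  0  1  1  0]
Row reduction gives pivot columns X1,X3; rank = 2

2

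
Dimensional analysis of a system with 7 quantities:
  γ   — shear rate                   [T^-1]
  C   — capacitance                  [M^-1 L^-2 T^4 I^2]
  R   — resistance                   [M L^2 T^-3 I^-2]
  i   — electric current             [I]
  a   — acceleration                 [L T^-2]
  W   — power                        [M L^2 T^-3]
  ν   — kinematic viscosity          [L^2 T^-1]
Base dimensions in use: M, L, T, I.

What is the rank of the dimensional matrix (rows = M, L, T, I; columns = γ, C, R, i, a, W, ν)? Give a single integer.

4

Dimensional matrix (M×L×T×I by γ×C×R×i×a×W×ν):
  M: [ 0 -1  1  0  0  1  0]
  L: [ 0 -2  2  0  1  2  2]
  T: [-1  4 -3  0 -2 -3 -1]
  I: [ 0  2 -2  1  0  0  0]
Row reduction gives pivot columns γ,C,i,a; rank = 4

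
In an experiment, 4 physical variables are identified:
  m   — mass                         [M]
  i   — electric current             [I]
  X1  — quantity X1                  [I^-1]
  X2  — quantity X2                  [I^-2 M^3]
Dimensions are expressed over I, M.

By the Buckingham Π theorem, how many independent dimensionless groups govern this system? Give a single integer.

Dimensional matrix (I×M by m×i×X1×X2):
  I: [ 0  1 -1 -2]
  M: [ 1  0  0  3]
Echelon form has 2 nonzero rows (pivots: m,i)
4 vars − rank 2 = 2 Π groups

2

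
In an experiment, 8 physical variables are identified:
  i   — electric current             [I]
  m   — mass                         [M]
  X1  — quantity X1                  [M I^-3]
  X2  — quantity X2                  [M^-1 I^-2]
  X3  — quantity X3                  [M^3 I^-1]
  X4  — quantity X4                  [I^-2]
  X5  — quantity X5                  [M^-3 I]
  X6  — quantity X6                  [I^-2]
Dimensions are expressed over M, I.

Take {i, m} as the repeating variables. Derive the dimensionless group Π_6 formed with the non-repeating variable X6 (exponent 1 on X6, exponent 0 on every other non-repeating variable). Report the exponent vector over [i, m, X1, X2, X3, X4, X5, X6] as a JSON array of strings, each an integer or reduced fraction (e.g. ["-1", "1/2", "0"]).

["2", "0", "0", "0", "0", "0", "0", "1"]

Write exponents as rows M,I / cols i,m,X1,X2,X3,X4,X5,X6:
  M: [ 0  1  1 -1  3  0 -3  0]
  I: [ 1  0 -3 -2 -1 -2  1 -2]
Echelon form has 2 nonzero rows (pivots: i,m)
Pivot set = {i,m}, free = {X1,X2,X3,X4,X5,X6}
RREF:
  r0: [   1    0   -3   -2   -1   -2    1   -2]
  r1: [   0    1    1   -1    3    0   -3    0]
Fix exponent of X6 at 1, X1 at 0, X2 at 0, X3 at 0, X4 at 0, X5 at 0; solve each RREF row for its pivot's exponent:
  r0: exp(i) + (-2)·1 = 0 ⇒ exp(i) = 2
  r1: exp(m) + (0)·1 = 0 ⇒ exp(m) = 0
Π_6 = i^2 · X6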